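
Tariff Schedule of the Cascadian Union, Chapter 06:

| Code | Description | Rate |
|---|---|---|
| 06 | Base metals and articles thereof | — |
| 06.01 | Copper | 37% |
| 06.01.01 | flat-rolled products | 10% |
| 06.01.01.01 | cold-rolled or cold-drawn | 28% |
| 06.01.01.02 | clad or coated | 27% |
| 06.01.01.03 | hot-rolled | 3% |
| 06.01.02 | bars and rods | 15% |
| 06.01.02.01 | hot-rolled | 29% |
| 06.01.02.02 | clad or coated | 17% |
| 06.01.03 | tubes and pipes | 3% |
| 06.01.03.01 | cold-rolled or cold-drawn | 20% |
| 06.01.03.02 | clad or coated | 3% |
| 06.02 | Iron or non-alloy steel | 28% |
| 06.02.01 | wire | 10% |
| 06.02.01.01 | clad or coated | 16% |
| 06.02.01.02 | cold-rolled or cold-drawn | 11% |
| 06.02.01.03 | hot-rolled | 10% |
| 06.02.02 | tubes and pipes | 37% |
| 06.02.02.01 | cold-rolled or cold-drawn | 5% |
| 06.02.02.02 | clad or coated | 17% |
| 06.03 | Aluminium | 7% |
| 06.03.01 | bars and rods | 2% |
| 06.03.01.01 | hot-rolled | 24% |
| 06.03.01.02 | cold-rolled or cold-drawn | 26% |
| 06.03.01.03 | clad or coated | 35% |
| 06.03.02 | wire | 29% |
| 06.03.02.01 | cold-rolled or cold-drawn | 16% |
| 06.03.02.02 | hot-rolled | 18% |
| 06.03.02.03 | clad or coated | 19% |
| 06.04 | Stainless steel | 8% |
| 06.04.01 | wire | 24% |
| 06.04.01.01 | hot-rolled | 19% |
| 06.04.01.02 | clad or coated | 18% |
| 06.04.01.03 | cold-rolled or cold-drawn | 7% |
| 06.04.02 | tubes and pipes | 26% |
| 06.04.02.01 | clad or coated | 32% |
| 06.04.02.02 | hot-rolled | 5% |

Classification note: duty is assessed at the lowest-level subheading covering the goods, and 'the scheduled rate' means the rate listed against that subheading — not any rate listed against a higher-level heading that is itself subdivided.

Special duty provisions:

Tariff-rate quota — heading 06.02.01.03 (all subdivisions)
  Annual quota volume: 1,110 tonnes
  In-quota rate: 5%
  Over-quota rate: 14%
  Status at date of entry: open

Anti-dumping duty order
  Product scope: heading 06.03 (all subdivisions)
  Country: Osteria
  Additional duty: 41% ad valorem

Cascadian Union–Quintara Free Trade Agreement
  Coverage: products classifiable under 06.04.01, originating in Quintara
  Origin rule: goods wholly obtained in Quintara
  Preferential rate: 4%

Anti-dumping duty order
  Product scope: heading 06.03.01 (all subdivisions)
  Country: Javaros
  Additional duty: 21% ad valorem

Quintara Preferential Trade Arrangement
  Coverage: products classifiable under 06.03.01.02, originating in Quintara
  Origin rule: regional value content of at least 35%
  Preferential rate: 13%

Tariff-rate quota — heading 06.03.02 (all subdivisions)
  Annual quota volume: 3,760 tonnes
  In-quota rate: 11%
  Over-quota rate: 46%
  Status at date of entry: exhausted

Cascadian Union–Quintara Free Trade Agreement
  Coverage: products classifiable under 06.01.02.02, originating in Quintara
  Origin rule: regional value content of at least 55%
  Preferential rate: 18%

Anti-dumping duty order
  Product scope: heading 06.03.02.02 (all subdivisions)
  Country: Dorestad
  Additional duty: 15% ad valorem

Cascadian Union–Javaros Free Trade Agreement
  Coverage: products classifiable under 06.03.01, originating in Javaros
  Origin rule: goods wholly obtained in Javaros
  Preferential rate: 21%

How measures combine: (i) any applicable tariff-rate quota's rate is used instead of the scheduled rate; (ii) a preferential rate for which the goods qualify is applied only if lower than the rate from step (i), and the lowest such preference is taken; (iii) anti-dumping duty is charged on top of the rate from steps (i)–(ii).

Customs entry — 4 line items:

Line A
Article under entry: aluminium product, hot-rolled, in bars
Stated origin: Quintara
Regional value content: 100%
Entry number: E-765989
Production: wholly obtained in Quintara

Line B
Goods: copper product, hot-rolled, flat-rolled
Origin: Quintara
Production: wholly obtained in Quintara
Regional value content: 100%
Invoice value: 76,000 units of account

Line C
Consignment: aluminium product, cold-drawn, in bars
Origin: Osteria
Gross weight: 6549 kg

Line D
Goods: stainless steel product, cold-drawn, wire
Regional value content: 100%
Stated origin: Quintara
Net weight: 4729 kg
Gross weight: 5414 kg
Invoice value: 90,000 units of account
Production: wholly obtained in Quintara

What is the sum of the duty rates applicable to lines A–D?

Line A: aluminium → 06.03; in bars → 06.03.01; hot-rolled → 06.03.01.01. Scheduled 24%. Quintara agreement on 06.04.01: 06.03.01.01 not covered; Quintara agreement on 06.03.01.02: 06.03.01.01 not covered; Quintara agreement on 06.01.02.02: 06.03.01.01 not covered. → 24%.
Line B: copper → 06.01; flat-rolled → 06.01.01; hot-rolled → 06.01.01.03. Scheduled 3%. Quintara agreement on 06.04.01: 06.01.01.03 not covered; Quintara agreement on 06.03.01.02: 06.01.01.03 not covered; Quintara agreement on 06.01.02.02: 06.01.01.03 not covered. → 3%.
Line C: aluminium → 06.03; in bars → 06.03.01; cold-drawn → 06.03.01.02. Scheduled 26%. anti-dumping (Osteria, 06.03): +41%; total 26% + 41% = 67%. → 67%.
Line D: stainless steel → 06.04; wire → 06.04.01; cold-drawn → 06.04.01.03. Scheduled 7%. Quintara agreement on 06.04.01: wholly obtained → 4% available; Quintara agreement on 06.03.01.02: 06.04.01.03 not covered; Quintara agreement on 06.01.02.02: 06.04.01.03 not covered; preferential 4%. → 4%.
Sum: 24% + 3% + 67% + 4% = 98%.

98%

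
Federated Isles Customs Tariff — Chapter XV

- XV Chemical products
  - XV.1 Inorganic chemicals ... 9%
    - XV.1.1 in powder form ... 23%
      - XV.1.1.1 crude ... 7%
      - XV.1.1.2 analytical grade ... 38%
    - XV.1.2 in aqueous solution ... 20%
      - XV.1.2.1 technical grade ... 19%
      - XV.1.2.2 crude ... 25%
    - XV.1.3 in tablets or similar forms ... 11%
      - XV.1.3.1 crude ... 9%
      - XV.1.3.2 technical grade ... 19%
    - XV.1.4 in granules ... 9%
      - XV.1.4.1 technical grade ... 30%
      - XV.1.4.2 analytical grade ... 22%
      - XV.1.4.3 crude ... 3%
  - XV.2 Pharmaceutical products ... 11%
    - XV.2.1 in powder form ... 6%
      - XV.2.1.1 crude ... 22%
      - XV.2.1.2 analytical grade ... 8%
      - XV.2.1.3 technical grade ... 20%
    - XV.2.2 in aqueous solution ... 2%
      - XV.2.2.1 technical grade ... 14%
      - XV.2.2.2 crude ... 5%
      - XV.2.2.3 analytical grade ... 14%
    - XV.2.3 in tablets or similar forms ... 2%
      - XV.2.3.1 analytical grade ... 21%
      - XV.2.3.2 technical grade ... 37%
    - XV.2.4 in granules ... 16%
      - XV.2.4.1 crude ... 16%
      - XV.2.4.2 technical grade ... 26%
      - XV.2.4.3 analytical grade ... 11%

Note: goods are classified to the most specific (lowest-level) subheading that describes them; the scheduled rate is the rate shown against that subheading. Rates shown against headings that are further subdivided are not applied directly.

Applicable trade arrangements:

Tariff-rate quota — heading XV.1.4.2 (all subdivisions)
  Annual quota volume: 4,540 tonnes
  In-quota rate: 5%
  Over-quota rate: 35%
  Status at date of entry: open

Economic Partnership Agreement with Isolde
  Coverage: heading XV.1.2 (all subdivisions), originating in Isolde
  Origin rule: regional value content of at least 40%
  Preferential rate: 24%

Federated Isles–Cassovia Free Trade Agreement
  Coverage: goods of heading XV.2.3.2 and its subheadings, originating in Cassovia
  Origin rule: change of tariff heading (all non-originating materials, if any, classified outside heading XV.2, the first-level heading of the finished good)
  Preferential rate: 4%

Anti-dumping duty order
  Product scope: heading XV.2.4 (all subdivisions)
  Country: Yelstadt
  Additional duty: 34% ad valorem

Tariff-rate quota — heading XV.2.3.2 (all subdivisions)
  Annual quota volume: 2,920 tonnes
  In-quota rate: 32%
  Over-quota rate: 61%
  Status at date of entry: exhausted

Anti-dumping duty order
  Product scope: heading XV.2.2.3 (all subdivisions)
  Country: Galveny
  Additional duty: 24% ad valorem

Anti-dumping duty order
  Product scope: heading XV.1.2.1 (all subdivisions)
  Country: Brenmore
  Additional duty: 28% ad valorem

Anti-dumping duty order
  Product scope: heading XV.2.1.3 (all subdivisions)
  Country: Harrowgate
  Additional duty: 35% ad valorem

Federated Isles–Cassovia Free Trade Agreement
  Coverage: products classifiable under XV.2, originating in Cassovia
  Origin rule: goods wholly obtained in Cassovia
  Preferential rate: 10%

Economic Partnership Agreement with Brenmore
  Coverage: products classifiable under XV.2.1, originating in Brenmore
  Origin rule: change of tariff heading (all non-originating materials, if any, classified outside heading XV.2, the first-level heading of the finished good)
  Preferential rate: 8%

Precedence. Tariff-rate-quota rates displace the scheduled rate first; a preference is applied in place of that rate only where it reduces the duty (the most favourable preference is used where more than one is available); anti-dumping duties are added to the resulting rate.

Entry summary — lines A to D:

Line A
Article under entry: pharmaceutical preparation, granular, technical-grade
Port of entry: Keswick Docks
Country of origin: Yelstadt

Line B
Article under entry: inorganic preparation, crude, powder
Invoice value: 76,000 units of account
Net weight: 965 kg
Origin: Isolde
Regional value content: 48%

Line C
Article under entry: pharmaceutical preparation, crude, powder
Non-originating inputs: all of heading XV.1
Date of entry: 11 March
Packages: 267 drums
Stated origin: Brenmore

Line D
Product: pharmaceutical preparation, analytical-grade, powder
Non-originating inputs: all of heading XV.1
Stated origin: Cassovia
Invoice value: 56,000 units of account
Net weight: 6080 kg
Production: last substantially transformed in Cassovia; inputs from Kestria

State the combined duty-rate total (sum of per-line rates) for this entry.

83%

Line A: pharmaceutical → XV.2; granular → XV.2.4; technical-grade → XV.2.4.2. Scheduled 26%. anti-dumping (Yelstadt, XV.2.4): +34%; total 26% + 34% = 60%. → 60%.
Line B: inorganic → XV.1; powder → XV.1.1; crude → XV.1.1.1. Scheduled 7%. Isolde agreement on XV.1.2: XV.1.1.1 not covered. → 7%.
Line C: pharmaceutical → XV.2; powder → XV.2.1; crude → XV.2.1.1. Scheduled 22%. Brenmore agreement on XV.2.1: CTH met → 8% available; preferential 8%. → 8%.
Line D: pharmaceutical → XV.2; powder → XV.2.1; analytical-grade → XV.2.1.2. Scheduled 8%. Cassovia agreement on XV.2.3.2: XV.2.1.2 not covered; Cassovia agreement on XV.2: not wholly obtained. → 8%.
Sum: 60% + 7% + 8% + 8% = 83%.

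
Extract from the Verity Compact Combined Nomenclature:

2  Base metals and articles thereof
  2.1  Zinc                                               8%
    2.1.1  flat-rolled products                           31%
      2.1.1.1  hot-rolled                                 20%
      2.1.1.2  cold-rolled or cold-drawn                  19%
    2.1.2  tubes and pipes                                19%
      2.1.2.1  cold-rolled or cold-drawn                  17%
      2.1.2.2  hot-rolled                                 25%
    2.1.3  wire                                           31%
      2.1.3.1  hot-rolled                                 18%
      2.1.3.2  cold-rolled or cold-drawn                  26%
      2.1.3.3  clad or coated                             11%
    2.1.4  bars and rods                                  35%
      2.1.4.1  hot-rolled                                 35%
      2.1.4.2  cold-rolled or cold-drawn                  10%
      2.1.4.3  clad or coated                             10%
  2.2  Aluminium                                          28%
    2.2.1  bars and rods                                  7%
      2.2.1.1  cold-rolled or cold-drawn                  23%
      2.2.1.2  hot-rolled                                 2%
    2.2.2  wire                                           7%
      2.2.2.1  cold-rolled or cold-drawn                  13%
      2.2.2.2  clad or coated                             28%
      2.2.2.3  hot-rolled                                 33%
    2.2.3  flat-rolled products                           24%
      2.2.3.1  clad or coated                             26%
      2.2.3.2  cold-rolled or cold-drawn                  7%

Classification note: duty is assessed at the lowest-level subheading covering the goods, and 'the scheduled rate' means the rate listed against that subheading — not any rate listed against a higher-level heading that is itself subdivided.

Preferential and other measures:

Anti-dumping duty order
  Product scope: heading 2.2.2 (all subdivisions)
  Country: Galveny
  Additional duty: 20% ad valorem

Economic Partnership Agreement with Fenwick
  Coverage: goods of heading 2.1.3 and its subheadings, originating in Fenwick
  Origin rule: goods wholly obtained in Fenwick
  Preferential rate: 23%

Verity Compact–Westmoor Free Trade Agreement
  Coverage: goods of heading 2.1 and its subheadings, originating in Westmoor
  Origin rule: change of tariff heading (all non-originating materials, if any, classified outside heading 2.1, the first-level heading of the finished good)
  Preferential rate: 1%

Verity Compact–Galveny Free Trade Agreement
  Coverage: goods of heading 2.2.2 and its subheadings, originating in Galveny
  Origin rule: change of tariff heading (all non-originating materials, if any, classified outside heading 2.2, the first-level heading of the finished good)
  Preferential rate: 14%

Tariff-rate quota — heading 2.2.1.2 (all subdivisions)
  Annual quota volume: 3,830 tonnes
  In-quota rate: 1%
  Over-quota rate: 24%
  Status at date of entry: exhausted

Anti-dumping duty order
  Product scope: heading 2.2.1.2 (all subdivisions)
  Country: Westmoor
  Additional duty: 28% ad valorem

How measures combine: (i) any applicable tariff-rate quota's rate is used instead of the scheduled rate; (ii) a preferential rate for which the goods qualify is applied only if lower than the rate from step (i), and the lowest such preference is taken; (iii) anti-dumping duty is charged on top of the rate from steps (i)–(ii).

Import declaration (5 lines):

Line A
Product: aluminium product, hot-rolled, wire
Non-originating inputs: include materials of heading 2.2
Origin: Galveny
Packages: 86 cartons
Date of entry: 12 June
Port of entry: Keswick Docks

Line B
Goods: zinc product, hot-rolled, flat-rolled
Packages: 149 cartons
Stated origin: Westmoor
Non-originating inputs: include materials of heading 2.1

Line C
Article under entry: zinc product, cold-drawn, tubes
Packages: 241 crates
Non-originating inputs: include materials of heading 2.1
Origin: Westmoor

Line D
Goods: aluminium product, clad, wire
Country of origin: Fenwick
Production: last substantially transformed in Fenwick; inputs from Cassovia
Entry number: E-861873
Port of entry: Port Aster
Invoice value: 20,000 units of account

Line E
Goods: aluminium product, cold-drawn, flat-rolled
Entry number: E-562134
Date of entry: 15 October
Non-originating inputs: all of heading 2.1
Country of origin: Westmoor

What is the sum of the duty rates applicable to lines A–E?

Line A: aluminium → 2.2; wire → 2.2.2; hot-rolled → 2.2.2.3. Scheduled 33%. Galveny agreement on 2.2.2: CTH not met; anti-dumping (Galveny, 2.2.2): +20%; total 33% + 20% = 53%. → 53%.
Line B: zinc → 2.1; flat-rolled → 2.1.1; hot-rolled → 2.1.1.1. Scheduled 20%. Westmoor agreement on 2.1: CTH not met. → 20%.
Line C: zinc → 2.1; tubes → 2.1.2; cold-drawn → 2.1.2.1. Scheduled 17%. Westmoor agreement on 2.1: CTH not met. → 17%.
Line D: aluminium → 2.2; wire → 2.2.2; clad → 2.2.2.2. Scheduled 28%. Fenwick agreement on 2.1.3: 2.2.2.2 not covered. → 28%.
Line E: aluminium → 2.2; flat-rolled → 2.2.3; cold-drawn → 2.2.3.2. Scheduled 7%. Westmoor agreement on 2.1: 2.2.3.2 not covered. → 7%.
Sum: 53% + 20% + 17% + 28% + 7% = 125%.

125%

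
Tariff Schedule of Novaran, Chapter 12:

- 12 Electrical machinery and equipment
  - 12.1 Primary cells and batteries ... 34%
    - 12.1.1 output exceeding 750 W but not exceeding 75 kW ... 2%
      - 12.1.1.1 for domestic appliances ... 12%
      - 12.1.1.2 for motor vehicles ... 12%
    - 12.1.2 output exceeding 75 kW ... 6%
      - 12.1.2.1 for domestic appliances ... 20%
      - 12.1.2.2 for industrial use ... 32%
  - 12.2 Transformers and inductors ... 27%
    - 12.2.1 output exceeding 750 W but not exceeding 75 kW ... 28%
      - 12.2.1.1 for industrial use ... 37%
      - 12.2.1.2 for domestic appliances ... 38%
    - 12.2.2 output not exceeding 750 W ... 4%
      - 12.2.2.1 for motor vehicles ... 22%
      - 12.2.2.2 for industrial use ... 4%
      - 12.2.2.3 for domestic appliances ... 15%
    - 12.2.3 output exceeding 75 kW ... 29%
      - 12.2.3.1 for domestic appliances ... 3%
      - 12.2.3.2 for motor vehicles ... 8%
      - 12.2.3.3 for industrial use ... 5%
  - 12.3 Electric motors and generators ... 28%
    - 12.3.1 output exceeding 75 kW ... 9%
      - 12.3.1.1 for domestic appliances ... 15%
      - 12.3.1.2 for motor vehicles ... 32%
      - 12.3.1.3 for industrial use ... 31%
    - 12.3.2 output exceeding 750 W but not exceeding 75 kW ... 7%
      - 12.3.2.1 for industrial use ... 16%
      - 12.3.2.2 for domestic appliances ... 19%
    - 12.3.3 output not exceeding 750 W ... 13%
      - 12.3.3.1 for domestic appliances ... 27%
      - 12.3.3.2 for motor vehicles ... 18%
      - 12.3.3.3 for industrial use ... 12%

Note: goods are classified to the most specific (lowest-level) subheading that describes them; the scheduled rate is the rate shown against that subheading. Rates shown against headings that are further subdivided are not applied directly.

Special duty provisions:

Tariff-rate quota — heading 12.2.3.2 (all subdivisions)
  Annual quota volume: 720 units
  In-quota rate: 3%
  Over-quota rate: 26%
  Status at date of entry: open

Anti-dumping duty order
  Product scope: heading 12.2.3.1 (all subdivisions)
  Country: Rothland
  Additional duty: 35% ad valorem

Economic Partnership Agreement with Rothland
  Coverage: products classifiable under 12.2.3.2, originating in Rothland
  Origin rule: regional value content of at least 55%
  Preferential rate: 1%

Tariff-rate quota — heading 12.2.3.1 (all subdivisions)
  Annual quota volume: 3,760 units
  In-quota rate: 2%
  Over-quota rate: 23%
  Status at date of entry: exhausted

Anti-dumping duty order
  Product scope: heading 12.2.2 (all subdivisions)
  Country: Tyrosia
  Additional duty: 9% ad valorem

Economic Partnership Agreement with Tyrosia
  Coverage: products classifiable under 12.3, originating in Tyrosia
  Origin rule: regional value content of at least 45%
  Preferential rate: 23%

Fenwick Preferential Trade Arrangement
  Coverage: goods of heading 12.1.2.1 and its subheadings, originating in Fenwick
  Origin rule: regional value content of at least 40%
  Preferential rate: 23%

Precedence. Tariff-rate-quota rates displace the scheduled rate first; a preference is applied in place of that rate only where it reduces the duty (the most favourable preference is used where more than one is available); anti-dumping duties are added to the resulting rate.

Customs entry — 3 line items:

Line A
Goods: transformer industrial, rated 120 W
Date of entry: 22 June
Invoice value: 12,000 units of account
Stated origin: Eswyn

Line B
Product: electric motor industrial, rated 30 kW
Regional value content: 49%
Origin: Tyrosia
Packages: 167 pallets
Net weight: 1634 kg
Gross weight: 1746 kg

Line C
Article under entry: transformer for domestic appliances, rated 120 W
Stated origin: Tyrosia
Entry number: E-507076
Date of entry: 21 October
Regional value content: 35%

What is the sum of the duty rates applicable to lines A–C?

44%

Line A: transformer → 12.2; rated 120 W → 12.2.2; industrial → 12.2.2.2. Scheduled 4%. No special measure applies. → 4%.
Line B: electric motor → 12.3; rated 30 kW → 12.3.2; industrial → 12.3.2.1. Scheduled 16%. Tyrosia agreement on 12.3: RVC ≥ 45% → 23% available; preference 23% not lower than 16% → no reduction. → 16%.
Line C: transformer → 12.2; rated 120 W → 12.2.2; for domestic appliances → 12.2.2.3. Scheduled 15%. Tyrosia agreement on 12.3: 12.2.2.3 not covered; anti-dumping (Tyrosia, 12.2.2): +9%; total 15% + 9% = 24%. → 24%.
Sum: 4% + 16% + 24% = 44%.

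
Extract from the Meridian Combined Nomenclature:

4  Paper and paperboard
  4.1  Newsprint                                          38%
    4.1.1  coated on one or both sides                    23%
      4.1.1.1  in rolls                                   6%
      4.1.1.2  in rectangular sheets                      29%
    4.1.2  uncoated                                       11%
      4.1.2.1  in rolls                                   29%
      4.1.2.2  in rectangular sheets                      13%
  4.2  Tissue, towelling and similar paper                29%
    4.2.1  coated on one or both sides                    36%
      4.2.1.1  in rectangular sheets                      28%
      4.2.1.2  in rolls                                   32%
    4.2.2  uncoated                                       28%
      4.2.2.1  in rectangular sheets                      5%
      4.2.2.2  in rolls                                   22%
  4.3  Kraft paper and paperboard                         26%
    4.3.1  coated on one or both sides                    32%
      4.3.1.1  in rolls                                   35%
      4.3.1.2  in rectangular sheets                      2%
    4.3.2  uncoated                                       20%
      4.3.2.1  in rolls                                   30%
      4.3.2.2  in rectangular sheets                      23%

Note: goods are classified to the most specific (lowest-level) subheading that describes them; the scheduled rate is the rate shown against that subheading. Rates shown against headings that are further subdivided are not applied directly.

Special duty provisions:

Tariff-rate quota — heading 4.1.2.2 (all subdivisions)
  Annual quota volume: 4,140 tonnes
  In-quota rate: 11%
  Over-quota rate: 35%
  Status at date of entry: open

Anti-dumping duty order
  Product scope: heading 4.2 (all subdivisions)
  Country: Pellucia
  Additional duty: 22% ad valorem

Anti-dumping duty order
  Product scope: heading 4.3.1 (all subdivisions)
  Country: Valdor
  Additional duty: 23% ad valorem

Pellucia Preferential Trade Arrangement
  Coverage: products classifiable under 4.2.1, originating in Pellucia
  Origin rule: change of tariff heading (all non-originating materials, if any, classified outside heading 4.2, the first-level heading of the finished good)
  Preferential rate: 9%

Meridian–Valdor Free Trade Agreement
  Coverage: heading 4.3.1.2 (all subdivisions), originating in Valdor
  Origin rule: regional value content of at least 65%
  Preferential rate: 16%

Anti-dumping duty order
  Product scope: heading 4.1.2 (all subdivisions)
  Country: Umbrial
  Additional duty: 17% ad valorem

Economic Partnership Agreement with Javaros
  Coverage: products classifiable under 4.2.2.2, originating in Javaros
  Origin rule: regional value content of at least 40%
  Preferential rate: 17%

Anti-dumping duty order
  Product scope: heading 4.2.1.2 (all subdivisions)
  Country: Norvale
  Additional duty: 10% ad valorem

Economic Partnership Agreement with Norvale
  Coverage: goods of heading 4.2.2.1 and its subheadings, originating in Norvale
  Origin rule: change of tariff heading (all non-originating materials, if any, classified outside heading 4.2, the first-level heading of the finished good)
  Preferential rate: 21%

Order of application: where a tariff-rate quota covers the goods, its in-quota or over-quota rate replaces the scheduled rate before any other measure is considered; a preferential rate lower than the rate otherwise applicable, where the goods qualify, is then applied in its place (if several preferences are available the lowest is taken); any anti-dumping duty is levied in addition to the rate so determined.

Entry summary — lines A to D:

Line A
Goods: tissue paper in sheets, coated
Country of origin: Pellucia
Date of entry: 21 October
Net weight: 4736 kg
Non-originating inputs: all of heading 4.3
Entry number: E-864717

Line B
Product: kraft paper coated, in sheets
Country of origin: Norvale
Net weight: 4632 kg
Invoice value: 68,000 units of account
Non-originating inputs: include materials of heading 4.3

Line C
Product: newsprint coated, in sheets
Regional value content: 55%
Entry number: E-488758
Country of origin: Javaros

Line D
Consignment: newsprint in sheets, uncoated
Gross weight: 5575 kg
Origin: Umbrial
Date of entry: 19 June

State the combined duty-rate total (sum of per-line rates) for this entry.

90%

Line A: tissue paper → 4.2; coated → 4.2.1; in sheets → 4.2.1.1. Scheduled 28%. Pellucia agreement on 4.2.1: CTH met → 9% available; preferential 9%; anti-dumping (Pellucia, 4.2): +22%; total 9% + 22% = 31%. → 31%.
Line B: kraft paper → 4.3; coated → 4.3.1; in sheets → 4.3.1.2. Scheduled 2%. Norvale agreement on 4.2.2.1: 4.3.1.2 not covered. → 2%.
Line C: newsprint → 4.1; coated → 4.1.1; in sheets → 4.1.1.2. Scheduled 29%. Javaros agreement on 4.2.2.2: 4.1.1.2 not covered. → 29%.
Line D: newsprint → 4.1; uncoated → 4.1.2; in sheets → 4.1.2.2. Scheduled 13%. quota on 4.1.2.2 open → in-quota 11%; anti-dumping (Umbrial, 4.1.2): +17%; total 11% + 17% = 28%. → 28%.
Sum: 31% + 2% + 29% + 28% = 90%.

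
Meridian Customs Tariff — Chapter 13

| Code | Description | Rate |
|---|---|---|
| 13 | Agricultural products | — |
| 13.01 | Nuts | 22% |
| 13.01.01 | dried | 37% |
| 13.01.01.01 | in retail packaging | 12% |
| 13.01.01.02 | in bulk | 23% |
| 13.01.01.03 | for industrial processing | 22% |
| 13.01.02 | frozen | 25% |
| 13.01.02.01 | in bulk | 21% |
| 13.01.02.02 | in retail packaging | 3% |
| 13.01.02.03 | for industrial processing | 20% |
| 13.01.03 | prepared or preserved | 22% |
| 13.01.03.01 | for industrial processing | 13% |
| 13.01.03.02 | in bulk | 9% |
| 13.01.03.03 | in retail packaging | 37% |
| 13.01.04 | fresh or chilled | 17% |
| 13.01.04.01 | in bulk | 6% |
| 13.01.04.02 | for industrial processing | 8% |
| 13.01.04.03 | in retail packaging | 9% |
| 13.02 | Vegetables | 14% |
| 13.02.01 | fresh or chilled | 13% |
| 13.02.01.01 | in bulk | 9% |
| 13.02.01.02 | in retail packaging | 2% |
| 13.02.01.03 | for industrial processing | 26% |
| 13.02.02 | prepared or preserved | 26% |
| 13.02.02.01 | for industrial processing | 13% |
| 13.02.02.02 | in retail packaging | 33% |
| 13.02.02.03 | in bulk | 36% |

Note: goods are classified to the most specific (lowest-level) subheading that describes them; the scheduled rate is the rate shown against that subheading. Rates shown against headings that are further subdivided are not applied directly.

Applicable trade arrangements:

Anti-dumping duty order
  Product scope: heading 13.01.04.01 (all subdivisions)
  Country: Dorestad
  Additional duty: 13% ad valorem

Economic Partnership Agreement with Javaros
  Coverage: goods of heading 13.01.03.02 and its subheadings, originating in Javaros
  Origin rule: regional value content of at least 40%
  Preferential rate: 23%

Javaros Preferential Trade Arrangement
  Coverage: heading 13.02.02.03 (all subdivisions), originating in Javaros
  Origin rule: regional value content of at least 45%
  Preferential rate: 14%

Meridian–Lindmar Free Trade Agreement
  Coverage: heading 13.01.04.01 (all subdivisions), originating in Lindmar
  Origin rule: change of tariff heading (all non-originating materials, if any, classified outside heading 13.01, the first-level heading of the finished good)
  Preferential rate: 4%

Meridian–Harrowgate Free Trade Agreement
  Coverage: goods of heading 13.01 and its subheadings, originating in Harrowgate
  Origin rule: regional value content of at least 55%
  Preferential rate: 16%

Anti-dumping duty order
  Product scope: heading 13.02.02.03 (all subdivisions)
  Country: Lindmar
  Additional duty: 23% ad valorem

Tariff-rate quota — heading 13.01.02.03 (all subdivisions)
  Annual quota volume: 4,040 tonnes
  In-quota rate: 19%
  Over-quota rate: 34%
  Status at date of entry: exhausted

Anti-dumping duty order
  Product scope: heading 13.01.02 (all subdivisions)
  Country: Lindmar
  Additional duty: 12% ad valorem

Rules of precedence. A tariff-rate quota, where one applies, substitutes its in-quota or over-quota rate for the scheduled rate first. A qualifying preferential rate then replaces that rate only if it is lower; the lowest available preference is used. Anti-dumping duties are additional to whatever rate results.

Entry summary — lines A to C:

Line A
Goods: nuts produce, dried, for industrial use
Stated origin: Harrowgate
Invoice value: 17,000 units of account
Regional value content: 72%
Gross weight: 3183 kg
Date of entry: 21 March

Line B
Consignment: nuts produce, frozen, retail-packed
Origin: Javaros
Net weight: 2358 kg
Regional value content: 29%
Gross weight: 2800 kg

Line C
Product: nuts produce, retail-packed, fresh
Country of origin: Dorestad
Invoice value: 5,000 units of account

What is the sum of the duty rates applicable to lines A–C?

28%

Line A: nuts → 13.01; dried → 13.01.01; for industrial use → 13.01.01.03. Scheduled 22%. Harrowgate agreement on 13.01: RVC ≥ 55% → 16% available; preferential 16%. → 16%.
Line B: nuts → 13.01; frozen → 13.01.02; retail-packed → 13.01.02.02. Scheduled 3%. Javaros agreement on 13.01.03.02: 13.01.02.02 not covered; Javaros agreement on 13.02.02.03: 13.01.02.02 not covered. → 3%.
Line C: nuts → 13.01; fresh → 13.01.04; retail-packed → 13.01.04.03. Scheduled 9%. No special measure applies. → 9%.
Sum: 16% + 3% + 9% = 28%.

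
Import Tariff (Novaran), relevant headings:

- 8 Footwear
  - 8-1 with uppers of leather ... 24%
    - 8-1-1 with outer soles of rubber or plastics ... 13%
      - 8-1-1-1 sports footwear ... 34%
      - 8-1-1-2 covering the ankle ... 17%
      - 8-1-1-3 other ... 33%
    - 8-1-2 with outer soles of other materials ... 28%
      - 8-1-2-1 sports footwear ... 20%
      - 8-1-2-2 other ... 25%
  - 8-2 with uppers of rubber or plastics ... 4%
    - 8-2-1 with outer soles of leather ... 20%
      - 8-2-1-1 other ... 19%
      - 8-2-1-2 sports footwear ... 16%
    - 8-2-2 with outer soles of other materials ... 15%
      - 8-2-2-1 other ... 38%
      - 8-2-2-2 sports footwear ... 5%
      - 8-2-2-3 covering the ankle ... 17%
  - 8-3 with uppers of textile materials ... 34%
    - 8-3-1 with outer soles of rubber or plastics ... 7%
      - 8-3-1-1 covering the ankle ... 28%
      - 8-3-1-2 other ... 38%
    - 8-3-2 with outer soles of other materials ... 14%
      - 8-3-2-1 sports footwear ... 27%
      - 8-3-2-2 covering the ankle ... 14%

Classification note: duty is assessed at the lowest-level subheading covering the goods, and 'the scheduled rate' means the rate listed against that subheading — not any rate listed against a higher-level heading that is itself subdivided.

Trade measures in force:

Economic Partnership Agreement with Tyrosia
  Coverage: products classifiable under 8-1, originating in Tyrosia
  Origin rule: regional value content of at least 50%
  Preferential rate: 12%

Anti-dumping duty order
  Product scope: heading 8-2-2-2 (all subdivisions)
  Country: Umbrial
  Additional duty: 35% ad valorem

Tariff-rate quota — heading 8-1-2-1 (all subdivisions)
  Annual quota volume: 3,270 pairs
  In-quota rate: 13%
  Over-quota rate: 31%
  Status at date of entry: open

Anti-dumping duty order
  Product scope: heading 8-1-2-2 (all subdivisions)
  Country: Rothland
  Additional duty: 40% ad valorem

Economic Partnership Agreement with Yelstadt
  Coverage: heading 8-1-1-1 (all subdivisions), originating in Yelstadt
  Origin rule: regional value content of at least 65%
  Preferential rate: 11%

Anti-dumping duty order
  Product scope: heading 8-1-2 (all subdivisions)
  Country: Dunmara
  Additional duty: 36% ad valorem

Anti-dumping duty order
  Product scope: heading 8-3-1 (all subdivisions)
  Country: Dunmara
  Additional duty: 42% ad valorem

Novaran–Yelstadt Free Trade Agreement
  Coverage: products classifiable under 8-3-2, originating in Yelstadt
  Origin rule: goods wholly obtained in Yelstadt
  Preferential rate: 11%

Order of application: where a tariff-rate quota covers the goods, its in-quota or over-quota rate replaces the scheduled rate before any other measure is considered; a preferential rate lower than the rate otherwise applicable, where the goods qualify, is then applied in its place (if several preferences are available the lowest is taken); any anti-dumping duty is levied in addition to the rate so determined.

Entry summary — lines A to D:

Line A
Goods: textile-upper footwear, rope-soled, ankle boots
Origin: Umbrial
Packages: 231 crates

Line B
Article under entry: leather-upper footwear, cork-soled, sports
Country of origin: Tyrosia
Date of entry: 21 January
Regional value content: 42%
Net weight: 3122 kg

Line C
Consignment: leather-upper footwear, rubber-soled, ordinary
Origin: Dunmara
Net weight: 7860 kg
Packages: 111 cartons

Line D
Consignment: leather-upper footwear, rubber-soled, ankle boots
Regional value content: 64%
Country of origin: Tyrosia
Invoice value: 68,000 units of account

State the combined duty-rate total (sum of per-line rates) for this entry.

72%

Line A: textile-upper → 8-3; rope-soled → 8-3-2; ankle boots → 8-3-2-2. Scheduled 14%. No special measure applies. → 14%.
Line B: leather-upper → 8-1; cork-soled → 8-1-2; sports → 8-1-2-1. Scheduled 20%. quota on 8-1-2-1 open → in-quota 13%; Tyrosia agreement on 8-1: RVC < 50%. → 13%.
Line C: leather-upper → 8-1; rubber-soled → 8-1-1; ordinary → 8-1-1-3. Scheduled 33%. No special measure applies. → 33%.
Line D: leather-upper → 8-1; rubber-soled → 8-1-1; ankle boots → 8-1-1-2. Scheduled 17%. Tyrosia agreement on 8-1: RVC ≥ 50% → 12% available; preferential 12%. → 12%.
Sum: 14% + 13% + 33% + 12% = 72%.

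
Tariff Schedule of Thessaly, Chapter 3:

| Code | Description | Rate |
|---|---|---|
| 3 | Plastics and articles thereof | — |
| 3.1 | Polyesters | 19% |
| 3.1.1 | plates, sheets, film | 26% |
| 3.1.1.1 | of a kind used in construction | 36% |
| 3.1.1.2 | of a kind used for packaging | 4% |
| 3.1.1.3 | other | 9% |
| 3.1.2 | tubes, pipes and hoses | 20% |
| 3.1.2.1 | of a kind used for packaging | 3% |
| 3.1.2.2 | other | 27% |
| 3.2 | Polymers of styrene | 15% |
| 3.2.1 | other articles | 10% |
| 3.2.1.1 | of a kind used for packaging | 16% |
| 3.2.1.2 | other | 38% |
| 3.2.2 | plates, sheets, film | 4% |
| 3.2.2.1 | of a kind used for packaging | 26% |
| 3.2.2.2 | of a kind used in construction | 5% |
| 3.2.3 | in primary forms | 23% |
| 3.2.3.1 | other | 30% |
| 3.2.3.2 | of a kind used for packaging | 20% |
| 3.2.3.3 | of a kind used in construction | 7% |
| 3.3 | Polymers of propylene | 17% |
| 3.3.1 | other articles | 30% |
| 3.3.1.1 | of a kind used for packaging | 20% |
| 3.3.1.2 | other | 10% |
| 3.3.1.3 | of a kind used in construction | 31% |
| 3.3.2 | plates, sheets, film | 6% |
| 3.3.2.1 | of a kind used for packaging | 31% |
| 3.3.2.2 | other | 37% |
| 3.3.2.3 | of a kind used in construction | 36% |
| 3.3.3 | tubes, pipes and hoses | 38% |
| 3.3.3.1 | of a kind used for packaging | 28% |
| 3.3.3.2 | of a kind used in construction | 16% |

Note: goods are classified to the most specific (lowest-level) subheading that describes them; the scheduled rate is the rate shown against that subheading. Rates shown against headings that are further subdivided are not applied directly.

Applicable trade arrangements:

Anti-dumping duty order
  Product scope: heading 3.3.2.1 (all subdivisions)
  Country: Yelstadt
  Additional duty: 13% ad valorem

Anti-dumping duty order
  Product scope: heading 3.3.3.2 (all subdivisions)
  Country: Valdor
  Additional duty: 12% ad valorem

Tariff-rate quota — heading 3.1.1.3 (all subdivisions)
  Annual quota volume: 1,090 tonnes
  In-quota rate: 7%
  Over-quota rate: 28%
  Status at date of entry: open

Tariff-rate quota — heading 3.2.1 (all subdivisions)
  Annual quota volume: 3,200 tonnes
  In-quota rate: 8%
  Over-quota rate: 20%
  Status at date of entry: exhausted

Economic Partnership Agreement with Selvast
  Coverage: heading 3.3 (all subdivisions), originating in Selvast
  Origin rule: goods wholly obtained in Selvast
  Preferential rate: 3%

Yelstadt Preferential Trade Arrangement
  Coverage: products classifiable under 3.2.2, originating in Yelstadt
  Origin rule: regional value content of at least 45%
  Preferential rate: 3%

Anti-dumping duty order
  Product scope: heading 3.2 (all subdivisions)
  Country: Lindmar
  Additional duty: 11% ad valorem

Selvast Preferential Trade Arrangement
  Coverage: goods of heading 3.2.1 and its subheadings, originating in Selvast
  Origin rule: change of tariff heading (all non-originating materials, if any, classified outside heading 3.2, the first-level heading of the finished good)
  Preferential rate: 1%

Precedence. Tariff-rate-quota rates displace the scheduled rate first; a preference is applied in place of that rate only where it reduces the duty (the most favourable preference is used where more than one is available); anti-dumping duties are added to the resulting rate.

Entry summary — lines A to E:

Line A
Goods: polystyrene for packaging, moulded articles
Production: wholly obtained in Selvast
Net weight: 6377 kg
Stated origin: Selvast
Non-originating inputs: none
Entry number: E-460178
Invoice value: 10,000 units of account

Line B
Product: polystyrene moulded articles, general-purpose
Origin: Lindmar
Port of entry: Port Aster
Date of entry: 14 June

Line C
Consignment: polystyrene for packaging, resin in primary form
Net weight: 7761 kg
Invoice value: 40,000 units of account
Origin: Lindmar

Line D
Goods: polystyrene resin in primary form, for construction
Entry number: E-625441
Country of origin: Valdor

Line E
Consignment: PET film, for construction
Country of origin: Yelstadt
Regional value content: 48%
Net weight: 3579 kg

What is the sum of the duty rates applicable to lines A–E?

106%

Line A: polystyrene → 3.2; moulded articles → 3.2.1; for packaging → 3.2.1.1. Scheduled 16%. quota on 3.2.1 exhausted → over-quota 20%; Selvast agreement on 3.3: 3.2.1.1 not covered; Selvast agreement on 3.2.1: CTH met → 1% available; preferential 1%. → 1%.
Line B: polystyrene → 3.2; moulded articles → 3.2.1; general-purpose → 3.2.1.2. Scheduled 38%. quota on 3.2.1 exhausted → over-quota 20%; anti-dumping (Lindmar, 3.2): +11%; total 20% + 11% = 31%. → 31%.
Line C: polystyrene → 3.2; resin in primary form → 3.2.3; for packaging → 3.2.3.2. Scheduled 20%. anti-dumping (Lindmar, 3.2): +11%; total 20% + 11% = 31%. → 31%.
Line D: polystyrene → 3.2; resin in primary form → 3.2.3; for construction → 3.2.3.3. Scheduled 7%. No special measure applies. → 7%.
Line E: PET → 3.1; film → 3.1.1; for construction → 3.1.1.1. Scheduled 36%. Yelstadt agreement on 3.2.2: 3.1.1.1 not covered. → 36%.
Sum: 1% + 31% + 31% + 7% + 36% = 106%.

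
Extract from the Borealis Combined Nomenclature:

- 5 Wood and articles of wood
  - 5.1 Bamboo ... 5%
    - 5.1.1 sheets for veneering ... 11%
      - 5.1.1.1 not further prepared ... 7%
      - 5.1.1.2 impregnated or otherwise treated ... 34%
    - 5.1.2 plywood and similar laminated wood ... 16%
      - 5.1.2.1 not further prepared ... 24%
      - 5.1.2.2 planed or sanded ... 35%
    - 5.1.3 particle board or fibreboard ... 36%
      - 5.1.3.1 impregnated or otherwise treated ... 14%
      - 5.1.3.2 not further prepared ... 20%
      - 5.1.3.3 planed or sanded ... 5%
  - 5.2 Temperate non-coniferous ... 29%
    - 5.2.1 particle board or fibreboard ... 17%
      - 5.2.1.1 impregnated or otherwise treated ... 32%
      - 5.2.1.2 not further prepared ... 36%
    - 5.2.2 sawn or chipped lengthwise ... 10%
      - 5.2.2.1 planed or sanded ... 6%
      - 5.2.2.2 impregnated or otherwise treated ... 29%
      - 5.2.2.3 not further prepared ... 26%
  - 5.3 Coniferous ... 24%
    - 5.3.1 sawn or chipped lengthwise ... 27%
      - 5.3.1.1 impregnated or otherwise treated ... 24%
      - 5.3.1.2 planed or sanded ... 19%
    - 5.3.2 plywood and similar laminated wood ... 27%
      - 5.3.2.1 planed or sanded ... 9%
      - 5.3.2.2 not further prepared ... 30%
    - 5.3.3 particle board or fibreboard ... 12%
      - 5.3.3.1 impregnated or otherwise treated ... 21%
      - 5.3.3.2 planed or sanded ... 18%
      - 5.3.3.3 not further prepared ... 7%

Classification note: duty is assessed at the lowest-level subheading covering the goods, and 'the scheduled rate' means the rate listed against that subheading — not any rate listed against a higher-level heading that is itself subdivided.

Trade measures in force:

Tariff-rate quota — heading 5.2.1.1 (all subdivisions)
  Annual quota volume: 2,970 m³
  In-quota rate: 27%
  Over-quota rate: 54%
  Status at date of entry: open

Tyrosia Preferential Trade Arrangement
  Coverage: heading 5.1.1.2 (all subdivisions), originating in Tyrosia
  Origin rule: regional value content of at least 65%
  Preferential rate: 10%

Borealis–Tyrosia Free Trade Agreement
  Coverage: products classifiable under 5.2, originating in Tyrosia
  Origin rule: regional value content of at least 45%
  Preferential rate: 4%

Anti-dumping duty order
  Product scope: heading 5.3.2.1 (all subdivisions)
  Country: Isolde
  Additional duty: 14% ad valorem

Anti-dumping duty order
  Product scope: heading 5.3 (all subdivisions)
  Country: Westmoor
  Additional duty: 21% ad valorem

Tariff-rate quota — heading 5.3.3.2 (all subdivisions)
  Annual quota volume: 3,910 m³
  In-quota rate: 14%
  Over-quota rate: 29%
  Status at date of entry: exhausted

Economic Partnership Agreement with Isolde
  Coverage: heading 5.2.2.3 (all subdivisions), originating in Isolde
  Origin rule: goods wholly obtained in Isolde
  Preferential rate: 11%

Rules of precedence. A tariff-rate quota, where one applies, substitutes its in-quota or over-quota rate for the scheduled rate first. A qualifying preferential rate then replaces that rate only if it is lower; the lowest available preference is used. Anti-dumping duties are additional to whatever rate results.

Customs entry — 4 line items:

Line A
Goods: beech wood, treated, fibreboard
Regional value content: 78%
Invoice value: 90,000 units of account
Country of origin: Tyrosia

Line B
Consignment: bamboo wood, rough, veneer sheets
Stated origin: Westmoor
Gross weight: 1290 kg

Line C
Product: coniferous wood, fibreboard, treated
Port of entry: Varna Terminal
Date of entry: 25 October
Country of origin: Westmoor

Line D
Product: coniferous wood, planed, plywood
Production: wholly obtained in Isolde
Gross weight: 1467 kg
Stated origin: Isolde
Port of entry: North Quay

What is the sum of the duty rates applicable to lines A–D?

Line A: beech → 5.2; fibreboard → 5.2.1; treated → 5.2.1.1. Scheduled 32%. quota on 5.2.1.1 open → in-quota 27%; Tyrosia agreement on 5.1.1.2: 5.2.1.1 not covered; Tyrosia agreement on 5.2: RVC ≥ 45% → 4% available; preferential 4%. → 4%.
Line B: bamboo → 5.1; veneer sheets → 5.1.1; rough → 5.1.1.1. Scheduled 7%. No special measure applies. → 7%.
Line C: coniferous → 5.3; fibreboard → 5.3.3; treated → 5.3.3.1. Scheduled 21%. anti-dumping (Westmoor, 5.3): +21%; total 21% + 21% = 42%. → 42%.
Line D: coniferous → 5.3; plywood → 5.3.2; planed → 5.3.2.1. Scheduled 9%. Isolde agreement on 5.2.2.3: 5.3.2.1 not covered; anti-dumping (Isolde, 5.3.2.1): +14%; total 9% + 14% = 23%. → 23%.
Sum: 4% + 7% + 42% + 23% = 76%.

76%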